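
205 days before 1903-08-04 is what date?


Start: 1903-08-04, subtract 205 days
Back 4 days from August 4 reaches July 31, 1903 -> 201 left
July 1903 has 31 days -> back to June 30, 1903 -> 170 left
June 1903 has 30 days -> back to May 31, 1903 -> 140 left
May 1903 has 31 days -> back to April 30, 1903 -> 109 left
April 1903 has 30 days -> back to March 31, 1903 -> 79 left
March 1903 has 31 days -> back to February 28, 1903 -> 48 left
February 1903 has 28 days -> back to January 31, 1903 -> 20 left
January 1903: 31 - 20 = 11 -> lands on January 11

Result: 1903-01-11


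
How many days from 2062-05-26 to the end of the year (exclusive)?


Day of year: 146 of 365
Remaining = 365 - 146

219 days


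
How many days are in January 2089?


January 2089

31 days


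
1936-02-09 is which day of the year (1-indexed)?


Date: February 9, 1936
Days in months 1 through 1: 31
Plus 9 days in February

Day of year: 40


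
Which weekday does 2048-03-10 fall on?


Date: March 10, 2048
Anchor: Jan 1, 2048. With p = 2048 - 1 = 2047: (p + p//4 - p//100 + p//400) mod 7 = (2047 + 511 - 20 + 5) mod 7 = 2543 mod 7 = 2 -> Wednesday (Mon=0 ... Sun=6)
Days before March (Jan-Feb): 60; offset = 60 + 10 - 1 = 69
Weekday index = (2 + 69) mod 7 = 1

Day of the week: Tuesday


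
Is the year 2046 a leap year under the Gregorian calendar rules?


Gregorian leap year rule: divisible by 4, but not by 100, unless also by 400.
2046 is not divisible by 4 -> not a leap year

No


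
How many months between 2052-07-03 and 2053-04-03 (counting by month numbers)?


From July 2052 to April 2053
1 year * 12 = 12 months, minus 3 months = 9

9 months


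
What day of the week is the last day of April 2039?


April 2039 has 30 days
Anchor: Jan 1, 2039. With p = 2039 - 1 = 2038: (p + p//4 - p//100 + p//400) mod 7 = (2038 + 509 - 20 + 5) mod 7 = 2532 mod 7 = 5 -> Saturday (Mon=0 ... Sun=6)
Days before April (Jan-Mar): 90; April 1 index = (5 + 90) mod 7 = 4 -> Friday
Last day offset: 30 - 1 = 29 days
Weekday index = (4 + 29) mod 7 = 5

Saturday, April 30


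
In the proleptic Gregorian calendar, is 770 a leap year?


Gregorian leap year rule: divisible by 4, but not by 100, unless also by 400.
770 is not divisible by 4 -> not a leap year

No


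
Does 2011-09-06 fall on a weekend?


Anchor: Jan 1, 2011. With p = 2011 - 1 = 2010: (p + p//4 - p//100 + p//400) mod 7 = (2010 + 502 - 20 + 5) mod 7 = 2497 mod 7 = 5 -> Saturday (Mon=0 ... Sun=6)
Day of year: 249; offset = 248
Weekday index = (5 + 248) mod 7 = 1 -> Tuesday
Weekend days: Saturday, Sunday

No


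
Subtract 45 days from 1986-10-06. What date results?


Start: 1986-10-06, subtract 45 days
Back 6 days from October 6 reaches September 30, 1986 -> 39 left
September 1986 has 30 days -> back to August 31, 1986 -> 9 left
August 1986: 31 - 9 = 22 -> lands on August 22

Result: 1986-08-22


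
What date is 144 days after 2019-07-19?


Start: 2019-07-19, add 144 days
July 2019 has 31 days: 31 - 19 = 12 days to July 31 -> 132 left
August 2019 has 31 days -> 101 left
September 2019 has 30 days -> 71 left
October 2019 has 31 days -> 40 left
November 2019 has 30 days -> 10 left
December 2019: 10 <= 31 -> lands on December 10

Result: 2019-12-10


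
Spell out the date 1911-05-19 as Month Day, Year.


ISO 1911-05-19 parses as year=1911, month=05, day=19
Month 5 -> May

May 19, 1911


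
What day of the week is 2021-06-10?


Date: June 10, 2021
Anchor: Jan 1, 2021. With p = 2021 - 1 = 2020: (p + p//4 - p//100 + p//400) mod 7 = (2020 + 505 - 20 + 5) mod 7 = 2510 mod 7 = 4 -> Friday (Mon=0 ... Sun=6)
Days before June (Jan-May): 151; offset = 151 + 10 - 1 = 160
Weekday index = (4 + 160) mod 7 = 3

Day of the week: Thursday


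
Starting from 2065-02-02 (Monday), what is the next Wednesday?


Current: Monday
Target: Wednesday
Days ahead: 2

Next Wednesday: 2065-02-04


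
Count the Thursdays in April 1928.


April 1928 has 30 days
Anchor: Jan 1, 1928. With p = 1928 - 1 = 1927: (p + p//4 - p//100 + p//400) mod 7 = (1927 + 481 - 19 + 4) mod 7 = 2393 mod 7 = 6 -> Sunday (Mon=0 ... Sun=6)
Days before April (Jan-Mar): 91; April 1 index = (6 + 91) mod 7 = 6 -> Sunday
First Thursday is April 5
Thursdays: 5, 12, 19, 26

4 Thursdays


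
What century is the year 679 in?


Century = (year - 1) // 100 + 1
= (679 - 1) // 100 + 1
= 678 // 100 + 1
= 6 + 1

7th century


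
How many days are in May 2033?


May 2033

31 days


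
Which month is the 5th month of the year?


Month 5 of 12

May


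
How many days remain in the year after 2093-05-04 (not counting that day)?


Day of year: 124 of 365
Remaining = 365 - 124

241 days


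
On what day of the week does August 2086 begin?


Target: August 1, 2086
Anchor: Jan 1, 2086. With p = 2086 - 1 = 2085: (p + p//4 - p//100 + p//400) mod 7 = (2085 + 521 - 20 + 5) mod 7 = 2591 mod 7 = 1 -> Tuesday (Mon=0 ... Sun=6)
Days before August (Jan-Jul): 212 days
Weekday index = (1 + 212) mod 7 = 3

Thursday


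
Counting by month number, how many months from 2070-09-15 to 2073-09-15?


From September 2070 to September 2073
3 years * 12 = 36 months = 36

36 months


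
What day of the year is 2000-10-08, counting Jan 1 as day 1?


Date: October 8, 2000
Days in months 1 through 9: 274
Plus 8 days in October

Day of year: 282


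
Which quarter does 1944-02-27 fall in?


Month: February (month 2)
Q1: Jan-Mar, Q2: Apr-Jun, Q3: Jul-Sep, Q4: Oct-Dec

Q1


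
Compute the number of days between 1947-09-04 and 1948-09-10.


From 1947-09-04 to 1948-09-10
1947-09-04: days before September = 31 + 28 + 31 + 30 + 31 + 30 + 31 + 31 = 243 (1947 is not a leap year); day of year = 243 + 4 = 247
1948-09-10: days before September = 31 + 29 + 31 + 30 + 31 + 30 + 31 + 31 = 244 (1948 is a leap year); day of year = 244 + 10 = 254
Rest of 1947: 365 - 247 = 118
Total = 118 + 254 = 372

372 days


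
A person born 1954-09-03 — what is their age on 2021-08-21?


Birth: 1954-09-03
Reference: 2021-08-21
Year difference: 2021 - 1954 = 67
Birthday not yet reached in 2021, subtract 1

66 years old


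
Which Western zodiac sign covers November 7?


Date: November 7
Conventional tropical zodiac dates: Scorpio from October 23 onward; Sagittarius starts November 22
November 7 falls within the Scorpio range

Scorpio


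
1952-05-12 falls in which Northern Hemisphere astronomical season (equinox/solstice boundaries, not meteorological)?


Date: May 12
Astronomical Spring (approx.; exact equinox/solstice day varies by year): March 20 to June 20
May 12 falls within the Spring window

Spring


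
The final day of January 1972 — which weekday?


January 1972 has 31 days
Anchor: Jan 1, 1972. With p = 1972 - 1 = 1971: (p + p//4 - p//100 + p//400) mod 7 = (1971 + 492 - 19 + 4) mod 7 = 2448 mod 7 = 5 -> Saturday (Mon=0 ... Sun=6)
January 1 is the anchor itself -> Saturday
Last day offset: 31 - 1 = 30 days
Weekday index = (5 + 30) mod 7 = 0

Monday, January 31


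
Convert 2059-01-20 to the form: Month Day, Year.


ISO 2059-01-20 parses as year=2059, month=01, day=20
Month 1 -> January

January 20, 2059


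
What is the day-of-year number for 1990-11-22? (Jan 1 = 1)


Date: November 22, 1990
Days in months 1 through 10: 304
Plus 22 days in November

Day of year: 326


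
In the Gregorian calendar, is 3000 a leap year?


Gregorian leap year rule: divisible by 4, but not by 100, unless also by 400.
3000 is divisible by 100 but not 400 -> not a leap year

No


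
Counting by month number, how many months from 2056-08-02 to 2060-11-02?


From August 2056 to November 2060
4 years * 12 = 48 months, plus 3 months = 51

51 months


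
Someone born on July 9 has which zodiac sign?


Date: July 9
Conventional tropical zodiac dates: Cancer from June 21 onward; Leo starts July 23
July 9 falls within the Cancer range

Cancer


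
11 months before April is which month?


April is month 4
4 - 11 = -7; wrap: -7 + 12 = 5

May


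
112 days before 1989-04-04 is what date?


Start: 1989-04-04, subtract 112 days
Back 4 days from April 4 reaches March 31, 1989 -> 108 left
March 1989 has 31 days -> back to February 28, 1989 -> 77 left
February 1989 has 28 days -> back to January 31, 1989 -> 49 left
January 1989 has 31 days -> back to December 31, 1988 -> 18 left
December 1988: 31 - 18 = 13 -> lands on December 13

Result: 1988-12-13


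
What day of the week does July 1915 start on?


Target: July 1, 1915
Anchor: Jan 1, 1915. With p = 1915 - 1 = 1914: (p + p//4 - p//100 + p//400) mod 7 = (1914 + 478 - 19 + 4) mod 7 = 2377 mod 7 = 4 -> Friday (Mon=0 ... Sun=6)
Days before July (Jan-Jun): 181 days
Weekday index = (4 + 181) mod 7 = 3

Thursday


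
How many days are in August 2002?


August 2002

31 days


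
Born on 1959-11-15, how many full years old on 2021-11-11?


Birth: 1959-11-15
Reference: 2021-11-11
Year difference: 2021 - 1959 = 62
Birthday not yet reached in 2021, subtract 1

61 years old


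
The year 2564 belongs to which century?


Century = (year - 1) // 100 + 1
= (2564 - 1) // 100 + 1
= 2563 // 100 + 1
= 25 + 1

26th century


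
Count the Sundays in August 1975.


August 1975 has 31 days
Anchor: Jan 1, 1975. With p = 1975 - 1 = 1974: (p + p//4 - p//100 + p//400) mod 7 = (1974 + 493 - 19 + 4) mod 7 = 2452 mod 7 = 2 -> Wednesday (Mon=0 ... Sun=6)
Days before August (Jan-Jul): 212; August 1 index = (2 + 212) mod 7 = 4 -> Friday
First Sunday is August 3
Sundays: 3, 10, 17, 24, 31

5 Sundays


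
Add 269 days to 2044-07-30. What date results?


Start: 2044-07-30, add 269 days
July 2044 has 31 days: 31 - 30 = 1 day to July 31 -> 268 left
August 2044 has 31 days -> 237 left
September 2044 has 30 days -> 207 left
October 2044 has 31 days -> 176 left
November 2044 has 30 days -> 146 left
December 2044 has 31 days -> 115 left
January 2045 has 31 days -> 84 left
February 2045 has 28 days -> 56 left
March 2045 has 31 days -> 25 left
April 2045: 25 <= 30 -> lands on April 25

Result: 2045-04-25


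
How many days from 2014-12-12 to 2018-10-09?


From 2014-12-12 to 2018-10-09
2014-12-12: days before December = 31 + 28 + 31 + 30 + 31 + 30 + 31 + 31 + 30 + 31 + 30 = 334 (2014 is not a leap year); day of year = 334 + 12 = 346
2018-10-09: days before October = 31 + 28 + 31 + 30 + 31 + 30 + 31 + 31 + 30 = 273 (2018 is not a leap year); day of year = 273 + 9 = 282
Rest of 2014: 365 - 346 = 19
Full years 2015 (365), 2016 (366), 2017 (365): 1096
Total = 19 + 1096 + 282 = 1397

1397 days


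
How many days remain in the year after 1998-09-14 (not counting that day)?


Day of year: 257 of 365
Remaining = 365 - 257

108 days


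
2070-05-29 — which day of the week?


Date: May 29, 2070
Anchor: Jan 1, 2070. With p = 2070 - 1 = 2069: (p + p//4 - p//100 + p//400) mod 7 = (2069 + 517 - 20 + 5) mod 7 = 2571 mod 7 = 2 -> Wednesday (Mon=0 ... Sun=6)
Days before May (Jan-Apr): 120; offset = 120 + 29 - 1 = 148
Weekday index = (2 + 148) mod 7 = 3

Day of the week: Thursday


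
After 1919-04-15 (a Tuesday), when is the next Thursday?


Current: Tuesday
Target: Thursday
Days ahead: 2

Next Thursday: 1919-04-17


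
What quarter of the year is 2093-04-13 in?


Month: April (month 4)
Q1: Jan-Mar, Q2: Apr-Jun, Q3: Jul-Sep, Q4: Oct-Dec

Q2


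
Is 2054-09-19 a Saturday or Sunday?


Anchor: Jan 1, 2054. With p = 2054 - 1 = 2053: (p + p//4 - p//100 + p//400) mod 7 = (2053 + 513 - 20 + 5) mod 7 = 2551 mod 7 = 3 -> Thursday (Mon=0 ... Sun=6)
Day of year: 262; offset = 261
Weekday index = (3 + 261) mod 7 = 5 -> Saturday
Weekend days: Saturday, Sunday

Yes


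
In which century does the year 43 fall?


Century = (year - 1) // 100 + 1
= (43 - 1) // 100 + 1
= 42 // 100 + 1
= 0 + 1

1st century


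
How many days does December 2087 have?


December 2087

31 days


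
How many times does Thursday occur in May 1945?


May 1945 has 31 days
Anchor: Jan 1, 1945. With p = 1945 - 1 = 1944: (p + p//4 - p//100 + p//400) mod 7 = (1944 + 486 - 19 + 4) mod 7 = 2415 mod 7 = 0 -> Monday (Mon=0 ... Sun=6)
Days before May (Jan-Apr): 120; May 1 index = (0 + 120) mod 7 = 1 -> Tuesday
First Thursday is May 3
Thursdays: 3, 10, 17, 24, 31

5 Thursdays


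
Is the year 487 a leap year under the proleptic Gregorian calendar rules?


Gregorian leap year rule: divisible by 4, but not by 100, unless also by 400.
487 is not divisible by 4 -> not a leap year

No


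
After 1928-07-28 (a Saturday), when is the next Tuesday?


Current: Saturday
Target: Tuesday
Days ahead: 3

Next Tuesday: 1928-07-31


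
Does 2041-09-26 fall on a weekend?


Anchor: Jan 1, 2041. With p = 2041 - 1 = 2040: (p + p//4 - p//100 + p//400) mod 7 = (2040 + 510 - 20 + 5) mod 7 = 2535 mod 7 = 1 -> Tuesday (Mon=0 ... Sun=6)
Day of year: 269; offset = 268
Weekday index = (1 + 268) mod 7 = 3 -> Thursday
Weekend days: Saturday, Sunday

No


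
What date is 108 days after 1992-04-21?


Start: 1992-04-21, add 108 days
April 1992 has 30 days: 30 - 21 = 9 days to April 30 -> 99 left
May 1992 has 31 days -> 68 left
June 1992 has 30 days -> 38 left
July 1992 has 31 days -> 7 left
August 1992: 7 <= 31 -> lands on August 7

Result: 1992-08-07


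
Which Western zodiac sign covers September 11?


Date: September 11
Conventional tropical zodiac dates: Virgo from August 23 onward; Libra starts September 23
September 11 falls within the Virgo range

Virgo


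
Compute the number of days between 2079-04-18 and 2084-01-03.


From 2079-04-18 to 2084-01-03
2079-04-18: days before April = 31 + 28 + 31 = 90 (2079 is not a leap year); day of year = 90 + 18 = 108
2084-01-03: day of year = 3
Rest of 2079: 365 - 108 = 257
Full years 2080 (366), 2081 (365), 2082 (365), 2083 (365): 1461
Total = 257 + 1461 + 3 = 1721

1721 days


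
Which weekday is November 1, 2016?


Target: November 1, 2016
Anchor: Jan 1, 2016. With p = 2016 - 1 = 2015: (p + p//4 - p//100 + p//400) mod 7 = (2015 + 503 - 20 + 5) mod 7 = 2503 mod 7 = 4 -> Friday (Mon=0 ... Sun=6)
Days before November (Jan-Oct): 305 days
Weekday index = (4 + 305) mod 7 = 1

Tuesday


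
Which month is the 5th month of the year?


Month 5 of 12

May


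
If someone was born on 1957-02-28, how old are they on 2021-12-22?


Birth: 1957-02-28
Reference: 2021-12-22
Year difference: 2021 - 1957 = 64

64 years old


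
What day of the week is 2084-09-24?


Date: September 24, 2084
Anchor: Jan 1, 2084. With p = 2084 - 1 = 2083: (p + p//4 - p//100 + p//400) mod 7 = (2083 + 520 - 20 + 5) mod 7 = 2588 mod 7 = 5 -> Saturday (Mon=0 ... Sun=6)
Days before September (Jan-Aug): 244; offset = 244 + 24 - 1 = 267
Weekday index = (5 + 267) mod 7 = 6

Day of the week: Sunday


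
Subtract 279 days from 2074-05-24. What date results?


Start: 2074-05-24, subtract 279 days
Back 24 days from May 24 reaches April 30, 2074 -> 255 left
April 2074 has 30 days -> back to March 31, 2074 -> 225 left
March 2074 has 31 days -> back to February 28, 2074 -> 194 left
February 2074 has 28 days -> back to January 31, 2074 -> 166 left
January 2074 has 31 days -> back to December 31, 2073 -> 135 left
December 2073 has 31 days -> back to November 30, 2073 -> 104 left
November 2073 has 30 days -> back to October 31, 2073 -> 74 left
October 2073 has 31 days -> back to September 30, 2073 -> 43 left
September 2073 has 30 days -> back to August 31, 2073 -> 13 left
August 2073: 31 - 13 = 18 -> lands on August 18

Result: 2073-08-18


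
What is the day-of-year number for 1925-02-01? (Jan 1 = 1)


Date: February 1, 1925
Days in months 1 through 1: 31
Plus 1 days in February

Day of year: 32


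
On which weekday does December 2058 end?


December 2058 has 31 days
Anchor: Jan 1, 2058. With p = 2058 - 1 = 2057: (p + p//4 - p//100 + p//400) mod 7 = (2057 + 514 - 20 + 5) mod 7 = 2556 mod 7 = 1 -> Tuesday (Mon=0 ... Sun=6)
Days before December (Jan-Nov): 334; December 1 index = (1 + 334) mod 7 = 6 -> Sunday
Last day offset: 31 - 1 = 30 days
Weekday index = (6 + 30) mod 7 = 1

Tuesday, December 31


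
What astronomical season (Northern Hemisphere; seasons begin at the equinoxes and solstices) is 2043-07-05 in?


Date: July 5
Astronomical Summer (approx.; exact equinox/solstice day varies by year): June 21 to September 21
July 5 falls within the Summer window

Summer


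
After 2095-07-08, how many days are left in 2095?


Day of year: 189 of 365
Remaining = 365 - 189

176 days


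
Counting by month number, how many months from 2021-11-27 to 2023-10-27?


From November 2021 to October 2023
2 years * 12 = 24 months, minus 1 month = 23

23 months


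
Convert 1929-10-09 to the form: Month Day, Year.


ISO 1929-10-09 parses as year=1929, month=10, day=09
Month 10 -> October

October 9, 1929


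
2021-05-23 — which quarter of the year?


Month: May (month 5)
Q1: Jan-Mar, Q2: Apr-Jun, Q3: Jul-Sep, Q4: Oct-Dec

Q2


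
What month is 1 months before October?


October is month 10
10 - 1 = 9

September


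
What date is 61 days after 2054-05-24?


Start: 2054-05-24, add 61 days
May 2054 has 31 days: 31 - 24 = 7 days to May 31 -> 54 left
June 2054 has 30 days -> 24 left
July 2054: 24 <= 31 -> lands on July 24

Result: 2054-07-24


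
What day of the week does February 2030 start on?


Target: February 1, 2030
Anchor: Jan 1, 2030. With p = 2030 - 1 = 2029: (p + p//4 - p//100 + p//400) mod 7 = (2029 + 507 - 20 + 5) mod 7 = 2521 mod 7 = 1 -> Tuesday (Mon=0 ... Sun=6)
Days before February (Jan): 31 days
Weekday index = (1 + 31) mod 7 = 4

Friday


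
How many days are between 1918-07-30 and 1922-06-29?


From 1918-07-30 to 1922-06-29
1918-07-30: days before July = 31 + 28 + 31 + 30 + 31 + 30 = 181 (1918 is not a leap year); day of year = 181 + 30 = 211
1922-06-29: days before June = 31 + 28 + 31 + 30 + 31 = 151 (1922 is not a leap year); day of year = 151 + 29 = 180
Rest of 1918: 365 - 211 = 154
Full years 1919 (365), 1920 (366), 1921 (365): 1096
Total = 154 + 1096 + 180 = 1430

1430 days


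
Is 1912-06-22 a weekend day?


Anchor: Jan 1, 1912. With p = 1912 - 1 = 1911: (p + p//4 - p//100 + p//400) mod 7 = (1911 + 477 - 19 + 4) mod 7 = 2373 mod 7 = 0 -> Monday (Mon=0 ... Sun=6)
Day of year: 174; offset = 173
Weekday index = (0 + 173) mod 7 = 5 -> Saturday
Weekend days: Saturday, Sunday

Yes


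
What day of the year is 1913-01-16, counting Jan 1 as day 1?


Date: January 16, 1913
No months before January
Plus 16 days in January

Day of year: 16


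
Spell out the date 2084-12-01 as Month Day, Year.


ISO 2084-12-01 parses as year=2084, month=12, day=01
Month 12 -> December

December 1, 2084


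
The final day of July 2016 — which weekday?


July 2016 has 31 days
Anchor: Jan 1, 2016. With p = 2016 - 1 = 2015: (p + p//4 - p//100 + p//400) mod 7 = (2015 + 503 - 20 + 5) mod 7 = 2503 mod 7 = 4 -> Friday (Mon=0 ... Sun=6)
Days before July (Jan-Jun): 182; July 1 index = (4 + 182) mod 7 = 4 -> Friday
Last day offset: 31 - 1 = 30 days
Weekday index = (4 + 30) mod 7 = 6

Sunday, July 31


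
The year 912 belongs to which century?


Century = (year - 1) // 100 + 1
= (912 - 1) // 100 + 1
= 911 // 100 + 1
= 9 + 1

10th century


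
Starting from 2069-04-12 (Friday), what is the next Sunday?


Current: Friday
Target: Sunday
Days ahead: 2

Next Sunday: 2069-04-14


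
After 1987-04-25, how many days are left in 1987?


Day of year: 115 of 365
Remaining = 365 - 115

250 days


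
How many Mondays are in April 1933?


April 1933 has 30 days
Anchor: Jan 1, 1933. With p = 1933 - 1 = 1932: (p + p//4 - p//100 + p//400) mod 7 = (1932 + 483 - 19 + 4) mod 7 = 2400 mod 7 = 6 -> Sunday (Mon=0 ... Sun=6)
Days before April (Jan-Mar): 90; April 1 index = (6 + 90) mod 7 = 5 -> Saturday
First Monday is April 3
Mondays: 3, 10, 17, 24

4 Mondays


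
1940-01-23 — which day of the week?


Date: January 23, 1940
Anchor: Jan 1, 1940. With p = 1940 - 1 = 1939: (p + p//4 - p//100 + p//400) mod 7 = (1939 + 484 - 19 + 4) mod 7 = 2408 mod 7 = 0 -> Monday (Mon=0 ... Sun=6)
Days into year = 23 - 1 = 22
Weekday index = (0 + 22) mod 7 = 1

Day of the week: Tuesday


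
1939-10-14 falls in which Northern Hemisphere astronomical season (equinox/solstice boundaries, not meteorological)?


Date: October 14
Astronomical Autumn (approx.; exact equinox/solstice day varies by year): September 22 to December 20
October 14 falls within the Autumn window

Autumn


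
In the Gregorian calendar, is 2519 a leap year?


Gregorian leap year rule: divisible by 4, but not by 100, unless also by 400.
2519 is not divisible by 4 -> not a leap year

No


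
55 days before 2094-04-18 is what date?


Start: 2094-04-18, subtract 55 days
Back 18 days from April 18 reaches March 31, 2094 -> 37 left
March 2094 has 31 days -> back to February 28, 2094 -> 6 left
February 2094: 28 - 6 = 22 -> lands on February 22

Result: 2094-02-22


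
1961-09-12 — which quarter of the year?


Month: September (month 9)
Q1: Jan-Mar, Q2: Apr-Jun, Q3: Jul-Sep, Q4: Oct-Dec

Q3


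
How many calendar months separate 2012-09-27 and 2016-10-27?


From September 2012 to October 2016
4 years * 12 = 48 months, plus 1 month = 49

49 months


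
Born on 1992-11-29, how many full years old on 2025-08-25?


Birth: 1992-11-29
Reference: 2025-08-25
Year difference: 2025 - 1992 = 33
Birthday not yet reached in 2025, subtract 1

32 years old


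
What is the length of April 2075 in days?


April 2075

30 days


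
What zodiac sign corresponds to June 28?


Date: June 28
Conventional tropical zodiac dates: Cancer from June 21 onward; Leo starts July 23
June 28 falls within the Cancer range

Cancer


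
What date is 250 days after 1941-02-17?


Start: 1941-02-17, add 250 days
February 1941 has 28 days: 28 - 17 = 11 days to February 28 -> 239 left
March 1941 has 31 days -> 208 left
April 1941 has 30 days -> 178 left
May 1941 has 31 days -> 147 left
June 1941 has 30 days -> 117 left
July 1941 has 31 days -> 86 left
August 1941 has 31 days -> 55 left
September 1941 has 30 days -> 25 left
October 1941: 25 <= 31 -> lands on October 25

Result: 1941-10-25


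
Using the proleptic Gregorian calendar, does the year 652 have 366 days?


Gregorian leap year rule: divisible by 4, but not by 100, unless also by 400.
652 is divisible by 4 but not 100 -> leap year

Yes


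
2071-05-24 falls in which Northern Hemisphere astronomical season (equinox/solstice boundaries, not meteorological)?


Date: May 24
Astronomical Spring (approx.; exact equinox/solstice day varies by year): March 20 to June 20
May 24 falls within the Spring window

Spring


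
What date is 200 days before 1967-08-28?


Start: 1967-08-28, subtract 200 days
Back 28 days from August 28 reaches July 31, 1967 -> 172 left
July 1967 has 31 days -> back to June 30, 1967 -> 141 left
June 1967 has 30 days -> back to May 31, 1967 -> 111 left
May 1967 has 31 days -> back to April 30, 1967 -> 80 left
April 1967 has 30 days -> back to March 31, 1967 -> 50 left
March 1967 has 31 days -> back to February 28, 1967 -> 19 left
February 1967: 28 - 19 = 9 -> lands on February 9

Result: 1967-02-09


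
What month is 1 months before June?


June is month 6
6 - 1 = 5

May


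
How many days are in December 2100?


December 2100

31 days


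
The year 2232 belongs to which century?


Century = (year - 1) // 100 + 1
= (2232 - 1) // 100 + 1
= 2231 // 100 + 1
= 22 + 1

23rd century


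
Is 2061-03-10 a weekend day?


Anchor: Jan 1, 2061. With p = 2061 - 1 = 2060: (p + p//4 - p//100 + p//400) mod 7 = (2060 + 515 - 20 + 5) mod 7 = 2560 mod 7 = 5 -> Saturday (Mon=0 ... Sun=6)
Day of year: 69; offset = 68
Weekday index = (5 + 68) mod 7 = 3 -> Thursday
Weekend days: Saturday, Sunday

No


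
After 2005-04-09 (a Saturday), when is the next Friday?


Current: Saturday
Target: Friday
Days ahead: 6

Next Friday: 2005-04-15


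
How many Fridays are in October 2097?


October 2097 has 31 days
Anchor: Jan 1, 2097. With p = 2097 - 1 = 2096: (p + p//4 - p//100 + p//400) mod 7 = (2096 + 524 - 20 + 5) mod 7 = 2605 mod 7 = 1 -> Tuesday (Mon=0 ... Sun=6)
Days before October (Jan-Sep): 273; October 1 index = (1 + 273) mod 7 = 1 -> Tuesday
First Friday is October 4
Fridays: 4, 11, 18, 25

4 Fridays


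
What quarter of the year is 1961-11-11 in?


Month: November (month 11)
Q1: Jan-Mar, Q2: Apr-Jun, Q3: Jul-Sep, Q4: Oct-Dec

Q4


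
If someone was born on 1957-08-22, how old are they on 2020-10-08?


Birth: 1957-08-22
Reference: 2020-10-08
Year difference: 2020 - 1957 = 63

63 years old


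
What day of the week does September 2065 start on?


Target: September 1, 2065
Anchor: Jan 1, 2065. With p = 2065 - 1 = 2064: (p + p//4 - p//100 + p//400) mod 7 = (2064 + 516 - 20 + 5) mod 7 = 2565 mod 7 = 3 -> Thursday (Mon=0 ... Sun=6)
Days before September (Jan-Aug): 243 days
Weekday index = (3 + 243) mod 7 = 1

Tuesday


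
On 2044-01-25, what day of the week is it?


Date: January 25, 2044
Anchor: Jan 1, 2044. With p = 2044 - 1 = 2043: (p + p//4 - p//100 + p//400) mod 7 = (2043 + 510 - 20 + 5) mod 7 = 2538 mod 7 = 4 -> Friday (Mon=0 ... Sun=6)
Days into year = 25 - 1 = 24
Weekday index = (4 + 24) mod 7 = 0

Day of the week: Monday


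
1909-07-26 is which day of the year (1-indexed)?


Date: July 26, 1909
Days in months 1 through 6: 181
Plus 26 days in July

Day of year: 207


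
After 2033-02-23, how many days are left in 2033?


Day of year: 54 of 365
Remaining = 365 - 54

311 days


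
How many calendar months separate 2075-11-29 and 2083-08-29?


From November 2075 to August 2083
8 years * 12 = 96 months, minus 3 months = 93

93 months


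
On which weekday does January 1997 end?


January 1997 has 31 days
Anchor: Jan 1, 1997. With p = 1997 - 1 = 1996: (p + p//4 - p//100 + p//400) mod 7 = (1996 + 499 - 19 + 4) mod 7 = 2480 mod 7 = 2 -> Wednesday (Mon=0 ... Sun=6)
January 1 is the anchor itself -> Wednesday
Last day offset: 31 - 1 = 30 days
Weekday index = (2 + 30) mod 7 = 4

Friday, January 31


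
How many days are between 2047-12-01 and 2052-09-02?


From 2047-12-01 to 2052-09-02
2047-12-01: days before December = 31 + 28 + 31 + 30 + 31 + 30 + 31 + 31 + 30 + 31 + 30 = 334 (2047 is not a leap year); day of year = 334 + 1 = 335
2052-09-02: days before September = 31 + 29 + 31 + 30 + 31 + 30 + 31 + 31 = 244 (2052 is a leap year); day of year = 244 + 2 = 246
Rest of 2047: 365 - 335 = 30
Full years 2048 (366), 2049 (365), 2050 (365), 2051 (365): 1461
Total = 30 + 1461 + 246 = 1737

1737 days


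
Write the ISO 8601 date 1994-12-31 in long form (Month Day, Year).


ISO 1994-12-31 parses as year=1994, month=12, day=31
Month 12 -> December

December 31, 1994


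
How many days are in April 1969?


April 1969

30 days


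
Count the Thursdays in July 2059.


July 2059 has 31 days
Anchor: Jan 1, 2059. With p = 2059 - 1 = 2058: (p + p//4 - p//100 + p//400) mod 7 = (2058 + 514 - 20 + 5) mod 7 = 2557 mod 7 = 2 -> Wednesday (Mon=0 ... Sun=6)
Days before July (Jan-Jun): 181; July 1 index = (2 + 181) mod 7 = 1 -> Tuesday
First Thursday is July 3
Thursdays: 3, 10, 17, 24, 31

5 Thursdays


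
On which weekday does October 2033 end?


October 2033 has 31 days
Anchor: Jan 1, 2033. With p = 2033 - 1 = 2032: (p + p//4 - p//100 + p//400) mod 7 = (2032 + 508 - 20 + 5) mod 7 = 2525 mod 7 = 5 -> Saturday (Mon=0 ... Sun=6)
Days before October (Jan-Sep): 273; October 1 index = (5 + 273) mod 7 = 5 -> Saturday
Last day offset: 31 - 1 = 30 days
Weekday index = (5 + 30) mod 7 = 0

Monday, October 31


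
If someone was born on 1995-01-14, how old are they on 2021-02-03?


Birth: 1995-01-14
Reference: 2021-02-03
Year difference: 2021 - 1995 = 26

26 years old


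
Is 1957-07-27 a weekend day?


Anchor: Jan 1, 1957. With p = 1957 - 1 = 1956: (p + p//4 - p//100 + p//400) mod 7 = (1956 + 489 - 19 + 4) mod 7 = 2430 mod 7 = 1 -> Tuesday (Mon=0 ... Sun=6)
Day of year: 208; offset = 207
Weekday index = (1 + 207) mod 7 = 5 -> Saturday
Weekend days: Saturday, Sunday

Yes


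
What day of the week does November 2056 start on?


Target: November 1, 2056
Anchor: Jan 1, 2056. With p = 2056 - 1 = 2055: (p + p//4 - p//100 + p//400) mod 7 = (2055 + 513 - 20 + 5) mod 7 = 2553 mod 7 = 5 -> Saturday (Mon=0 ... Sun=6)
Days before November (Jan-Oct): 305 days
Weekday index = (5 + 305) mod 7 = 2

Wednesday


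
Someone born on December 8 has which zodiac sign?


Date: December 8
Conventional tropical zodiac dates: Sagittarius from November 22 onward; Capricorn starts December 22
December 8 falls within the Sagittarius range

Sagittarius


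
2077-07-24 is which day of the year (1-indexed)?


Date: July 24, 2077
Days in months 1 through 6: 181
Plus 24 days in July

Day of year: 205


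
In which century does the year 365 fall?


Century = (year - 1) // 100 + 1
= (365 - 1) // 100 + 1
= 364 // 100 + 1
= 3 + 1

4th century


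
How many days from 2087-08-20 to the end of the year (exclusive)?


Day of year: 232 of 365
Remaining = 365 - 232

133 days


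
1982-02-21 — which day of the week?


Date: February 21, 1982
Anchor: Jan 1, 1982. With p = 1982 - 1 = 1981: (p + p//4 - p//100 + p//400) mod 7 = (1981 + 495 - 19 + 4) mod 7 = 2461 mod 7 = 4 -> Friday (Mon=0 ... Sun=6)
Days before February (Jan): 31; offset = 31 + 21 - 1 = 51
Weekday index = (4 + 51) mod 7 = 6

Day of the week: Sunday


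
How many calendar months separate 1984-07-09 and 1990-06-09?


From July 1984 to June 1990
6 years * 12 = 72 months, minus 1 month = 71

71 months


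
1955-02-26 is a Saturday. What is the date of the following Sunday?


Current: Saturday
Target: Sunday
Days ahead: 1

Next Sunday: 1955-02-27


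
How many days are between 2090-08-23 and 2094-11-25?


From 2090-08-23 to 2094-11-25
2090-08-23: days before August = 31 + 28 + 31 + 30 + 31 + 30 + 31 = 212 (2090 is not a leap year); day of year = 212 + 23 = 235
2094-11-25: days before November = 31 + 28 + 31 + 30 + 31 + 30 + 31 + 31 + 30 + 31 = 304 (2094 is not a leap year); day of year = 304 + 25 = 329
Rest of 2090: 365 - 235 = 130
Full years 2091 (365), 2092 (366), 2093 (365): 1096
Total = 130 + 1096 + 329 = 1555

1555 days


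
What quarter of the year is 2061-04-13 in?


Month: April (month 4)
Q1: Jan-Mar, Q2: Apr-Jun, Q3: Jul-Sep, Q4: Oct-Dec

Q2


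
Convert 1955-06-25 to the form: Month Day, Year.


ISO 1955-06-25 parses as year=1955, month=06, day=25
Month 6 -> June

June 25, 1955


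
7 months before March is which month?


March is month 3
3 - 7 = -4; wrap: -4 + 12 = 8

August


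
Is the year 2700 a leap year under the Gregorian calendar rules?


Gregorian leap year rule: divisible by 4, but not by 100, unless also by 400.
2700 is divisible by 100 but not 400 -> not a leap year

No


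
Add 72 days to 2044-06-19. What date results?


Start: 2044-06-19, add 72 days
June 2044 has 30 days: 30 - 19 = 11 days to June 30 -> 61 left
July 2044 has 31 days -> 30 left
August 2044: 30 <= 31 -> lands on August 30

Result: 2044-08-30


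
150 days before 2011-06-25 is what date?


Start: 2011-06-25, subtract 150 days
Back 25 days from June 25 reaches May 31, 2011 -> 125 left
May 2011 has 31 days -> back to April 30, 2011 -> 94 left
April 2011 has 30 days -> back to March 31, 2011 -> 64 left
March 2011 has 31 days -> back to February 28, 2011 -> 33 left
February 2011 has 28 days -> back to January 31, 2011 -> 5 left
January 2011: 31 - 5 = 26 -> lands on January 26

Result: 2011-01-26


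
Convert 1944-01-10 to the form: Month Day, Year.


ISO 1944-01-10 parses as year=1944, month=01, day=10
Month 1 -> January

January 10, 1944


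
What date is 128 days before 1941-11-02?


Start: 1941-11-02, subtract 128 days
Back 2 days from November 2 reaches October 31, 1941 -> 126 left
October 1941 has 31 days -> back to September 30, 1941 -> 95 left
September 1941 has 30 days -> back to August 31, 1941 -> 65 left
August 1941 has 31 days -> back to July 31, 1941 -> 34 left
July 1941 has 31 days -> back to June 30, 1941 -> 3 left
June 1941: 30 - 3 = 27 -> lands on June 27

Result: 1941-06-27


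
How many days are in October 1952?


October 1952

31 days


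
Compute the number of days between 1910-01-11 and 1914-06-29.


From 1910-01-11 to 1914-06-29
1910-01-11: day of year = 11
1914-06-29: days before June = 31 + 28 + 31 + 30 + 31 = 151 (1914 is not a leap year); day of year = 151 + 29 = 180
Rest of 1910: 365 - 11 = 354
Full years 1911 (365), 1912 (366), 1913 (365): 1096
Total = 354 + 1096 + 180 = 1630

1630 days


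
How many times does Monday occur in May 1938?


May 1938 has 31 days
Anchor: Jan 1, 1938. With p = 1938 - 1 = 1937: (p + p//4 - p//100 + p//400) mod 7 = (1937 + 484 - 19 + 4) mod 7 = 2406 mod 7 = 5 -> Saturday (Mon=0 ... Sun=6)
Days before May (Jan-Apr): 120; May 1 index = (5 + 120) mod 7 = 6 -> Sunday
First Monday is May 2
Mondays: 2, 9, 16, 23, 30

5 Mondays


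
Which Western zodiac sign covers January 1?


Date: January 1
Conventional tropical zodiac dates: Capricorn from December 22 onward; Aquarius starts January 20
January 1 falls within the Capricorn range

Capricorn


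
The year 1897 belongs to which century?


Century = (year - 1) // 100 + 1
= (1897 - 1) // 100 + 1
= 1896 // 100 + 1
= 18 + 1

19th century


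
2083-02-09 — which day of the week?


Date: February 9, 2083
Anchor: Jan 1, 2083. With p = 2083 - 1 = 2082: (p + p//4 - p//100 + p//400) mod 7 = (2082 + 520 - 20 + 5) mod 7 = 2587 mod 7 = 4 -> Friday (Mon=0 ... Sun=6)
Days before February (Jan): 31; offset = 31 + 9 - 1 = 39
Weekday index = (4 + 39) mod 7 = 1

Day of the week: Tuesday


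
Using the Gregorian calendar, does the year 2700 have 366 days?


Gregorian leap year rule: divisible by 4, but not by 100, unless also by 400.
2700 is divisible by 100 but not 400 -> not a leap year

No


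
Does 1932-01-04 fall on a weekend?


Anchor: Jan 1, 1932. With p = 1932 - 1 = 1931: (p + p//4 - p//100 + p//400) mod 7 = (1931 + 482 - 19 + 4) mod 7 = 2398 mod 7 = 4 -> Friday (Mon=0 ... Sun=6)
Day of year: 4; offset = 3
Weekday index = (4 + 3) mod 7 = 0 -> Monday
Weekend days: Saturday, Sunday

No


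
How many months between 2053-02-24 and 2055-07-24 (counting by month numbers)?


From February 2053 to July 2055
2 years * 12 = 24 months, plus 5 months = 29

29 months


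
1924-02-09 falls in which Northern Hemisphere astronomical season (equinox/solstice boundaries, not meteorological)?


Date: February 9
Astronomical Winter (approx.; exact equinox/solstice day varies by year): December 21 to March 19
February 9 falls within the Winter window

Winter


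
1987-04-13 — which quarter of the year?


Month: April (month 4)
Q1: Jan-Mar, Q2: Apr-Jun, Q3: Jul-Sep, Q4: Oct-Dec

Q2


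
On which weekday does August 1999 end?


August 1999 has 31 days
Anchor: Jan 1, 1999. With p = 1999 - 1 = 1998: (p + p//4 - p//100 + p//400) mod 7 = (1998 + 499 - 19 + 4) mod 7 = 2482 mod 7 = 4 -> Friday (Mon=0 ... Sun=6)
Days before August (Jan-Jul): 212; August 1 index = (4 + 212) mod 7 = 6 -> Sunday
Last day offset: 31 - 1 = 30 days
Weekday index = (6 + 30) mod 7 = 1

Tuesday, August 31


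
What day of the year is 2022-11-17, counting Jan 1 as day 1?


Date: November 17, 2022
Days in months 1 through 10: 304
Plus 17 days in November

Day of year: 321


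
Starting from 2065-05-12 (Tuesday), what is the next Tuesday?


Current: Tuesday
Target: Tuesday
Days ahead: 7

Next Tuesday: 2065-05-19


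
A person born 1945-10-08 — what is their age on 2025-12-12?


Birth: 1945-10-08
Reference: 2025-12-12
Year difference: 2025 - 1945 = 80

80 years old


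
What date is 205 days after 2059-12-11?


Start: 2059-12-11, add 205 days
December 2059 has 31 days: 31 - 11 = 20 days to December 31 -> 185 left
January 2060 has 31 days -> 154 left
February 2060 has 29 days -> 125 left
March 2060 has 31 days -> 94 left
April 2060 has 30 days -> 64 left
May 2060 has 31 days -> 33 left
June 2060 has 30 days -> 3 left
July 2060: 3 <= 31 -> lands on July 3

Result: 2060-07-03


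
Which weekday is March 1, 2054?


Target: March 1, 2054
Anchor: Jan 1, 2054. With p = 2054 - 1 = 2053: (p + p//4 - p//100 + p//400) mod 7 = (2053 + 513 - 20 + 5) mod 7 = 2551 mod 7 = 3 -> Thursday (Mon=0 ... Sun=6)
Days before March (Jan-Feb): 59 days
Weekday index = (3 + 59) mod 7 = 6

Sunday


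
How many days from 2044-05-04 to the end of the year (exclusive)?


Day of year: 125 of 366
Remaining = 366 - 125

241 days


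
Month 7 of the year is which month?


Month 7 of 12

July


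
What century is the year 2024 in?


Century = (year - 1) // 100 + 1
= (2024 - 1) // 100 + 1
= 2023 // 100 + 1
= 20 + 1

21st century


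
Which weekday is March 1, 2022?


Target: March 1, 2022
Anchor: Jan 1, 2022. With p = 2022 - 1 = 2021: (p + p//4 - p//100 + p//400) mod 7 = (2021 + 505 - 20 + 5) mod 7 = 2511 mod 7 = 5 -> Saturday (Mon=0 ... Sun=6)
Days before March (Jan-Feb): 59 days
Weekday index = (5 + 59) mod 7 = 1

Tuesday


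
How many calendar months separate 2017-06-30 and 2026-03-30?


From June 2017 to March 2026
9 years * 12 = 108 months, minus 3 months = 105

105 months


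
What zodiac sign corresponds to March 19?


Date: March 19
Conventional tropical zodiac dates: Pisces from February 19 onward; Aries starts March 21
March 19 falls within the Pisces range

Pisces


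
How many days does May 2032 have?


May 2032

31 days


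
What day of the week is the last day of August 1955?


August 1955 has 31 days
Anchor: Jan 1, 1955. With p = 1955 - 1 = 1954: (p + p//4 - p//100 + p//400) mod 7 = (1954 + 488 - 19 + 4) mod 7 = 2427 mod 7 = 5 -> Saturday (Mon=0 ... Sun=6)
Days before August (Jan-Jul): 212; August 1 index = (5 + 212) mod 7 = 0 -> Monday
Last day offset: 31 - 1 = 30 days
Weekday index = (0 + 30) mod 7 = 2

Wednesday, August 31


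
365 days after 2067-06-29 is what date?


Start: 2067-06-29, add 365 days
June 2067 has 30 days: 30 - 29 = 1 day to June 30 -> 364 left
July 2067 has 31 days -> 333 left
August 2067 has 31 days -> 302 left
September 2067 has 30 days -> 272 left
October 2067 has 31 days -> 241 left
November 2067 has 30 days -> 211 left
December 2067 has 31 days -> 180 left
January 2068 has 31 days -> 149 left
February 2068 has 29 days -> 120 left
March 2068 has 31 days -> 89 left
April 2068 has 30 days -> 59 left
May 2068 has 31 days -> 28 left
June 2068: 28 <= 30 -> lands on June 28

Result: 2068-06-28


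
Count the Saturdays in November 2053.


November 2053 has 30 days
Anchor: Jan 1, 2053. With p = 2053 - 1 = 2052: (p + p//4 - p//100 + p//400) mod 7 = (2052 + 513 - 20 + 5) mod 7 = 2550 mod 7 = 2 -> Wednesday (Mon=0 ... Sun=6)
Days before November (Jan-Oct): 304; November 1 index = (2 + 304) mod 7 = 5 -> Saturday
First Saturday is November 1
Saturdays: 1, 8, 15, 22, 29

5 Saturdays


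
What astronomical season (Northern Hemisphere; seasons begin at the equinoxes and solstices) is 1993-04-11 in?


Date: April 11
Astronomical Spring (approx.; exact equinox/solstice day varies by year): March 20 to June 20
April 11 falls within the Spring window

Spring


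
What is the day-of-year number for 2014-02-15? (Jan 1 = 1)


Date: February 15, 2014
Days in months 1 through 1: 31
Plus 15 days in February

Day of year: 46


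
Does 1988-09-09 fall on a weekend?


Anchor: Jan 1, 1988. With p = 1988 - 1 = 1987: (p + p//4 - p//100 + p//400) mod 7 = (1987 + 496 - 19 + 4) mod 7 = 2468 mod 7 = 4 -> Friday (Mon=0 ... Sun=6)
Day of year: 253; offset = 252
Weekday index = (4 + 252) mod 7 = 4 -> Friday
Weekend days: Saturday, Sunday

No
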